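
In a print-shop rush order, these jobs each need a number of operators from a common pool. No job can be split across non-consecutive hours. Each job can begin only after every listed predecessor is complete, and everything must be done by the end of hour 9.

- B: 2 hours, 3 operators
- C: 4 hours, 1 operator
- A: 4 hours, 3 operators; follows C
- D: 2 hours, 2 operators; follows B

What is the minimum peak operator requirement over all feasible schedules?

Schedule B@1, C@1, A@5, D@3: h1:4  h2:4  h3:3  h4:3  h5:3  h6:3  h7:3  h8:3  h9:0 — peak 4.

4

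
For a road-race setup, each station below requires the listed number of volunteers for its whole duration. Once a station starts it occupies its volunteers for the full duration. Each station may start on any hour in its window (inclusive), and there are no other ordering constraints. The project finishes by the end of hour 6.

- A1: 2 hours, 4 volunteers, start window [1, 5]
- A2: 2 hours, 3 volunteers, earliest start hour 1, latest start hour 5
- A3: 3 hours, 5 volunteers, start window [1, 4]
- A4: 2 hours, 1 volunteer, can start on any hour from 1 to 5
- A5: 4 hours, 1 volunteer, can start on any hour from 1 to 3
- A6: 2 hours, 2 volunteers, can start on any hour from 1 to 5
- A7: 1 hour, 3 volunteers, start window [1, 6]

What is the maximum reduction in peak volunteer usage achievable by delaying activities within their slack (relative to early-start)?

11

Early-start peak: h1:19  h2:16  h3:6  h4:1  h5:0  h6:0 ⇒ 19.
Leveled (A1@1, A2@1, A3@3, A4@1, A5@3, A6@3, A7@6): h1:8  h2:8  h3:8  h4:8  h5:6  h6:4 ⇒ 8.
Reduction 19 − 8 = 11.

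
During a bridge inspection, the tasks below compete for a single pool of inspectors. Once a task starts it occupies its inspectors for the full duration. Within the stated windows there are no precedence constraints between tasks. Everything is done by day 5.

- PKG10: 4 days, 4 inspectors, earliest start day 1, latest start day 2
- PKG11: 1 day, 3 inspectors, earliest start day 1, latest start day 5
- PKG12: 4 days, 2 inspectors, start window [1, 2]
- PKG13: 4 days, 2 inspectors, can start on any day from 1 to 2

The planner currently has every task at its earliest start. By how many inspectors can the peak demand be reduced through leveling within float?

Early-start peak: d1:11  d2:8  d3:8  d4:8  d5:0 ⇒ 11.
Leveled (PKG10@1, PKG11@1, PKG12@2, PKG13@2): d1:7  d2:8  d3:8  d4:8  d5:4 ⇒ 8.
Reduction 11 − 8 = 3.

3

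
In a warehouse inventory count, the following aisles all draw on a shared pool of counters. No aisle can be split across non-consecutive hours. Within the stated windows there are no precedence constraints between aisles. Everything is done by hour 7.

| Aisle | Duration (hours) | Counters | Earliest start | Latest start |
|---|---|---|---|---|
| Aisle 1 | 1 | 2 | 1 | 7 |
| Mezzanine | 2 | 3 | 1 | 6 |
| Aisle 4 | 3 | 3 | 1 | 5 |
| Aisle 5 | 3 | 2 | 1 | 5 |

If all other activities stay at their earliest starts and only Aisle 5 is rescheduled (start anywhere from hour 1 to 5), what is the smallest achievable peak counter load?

Aisle 5@1: h1:10  h2:8  h3:5  h4:0  h5:0  h6:0  h7:0 → peak 10
Aisle 5@2: h1:8  h2:8  h3:5  h4:2  h5:0  h6:0  h7:0 → peak 8
Aisle 5@3: h1:8  h2:6  h3:5  h4:2  h5:2  h6:0  h7:0 → peak 8
Aisle 5@4: h1:8  h2:6  h3:3  h4:2  h5:2  h6:2  h7:0 → peak 8
Aisle 5@5: h1:8  h2:6  h3:3  h4:0  h5:2  h6:2  h7:2 → peak 8
Best is Aisle 5@2, peak 8.

8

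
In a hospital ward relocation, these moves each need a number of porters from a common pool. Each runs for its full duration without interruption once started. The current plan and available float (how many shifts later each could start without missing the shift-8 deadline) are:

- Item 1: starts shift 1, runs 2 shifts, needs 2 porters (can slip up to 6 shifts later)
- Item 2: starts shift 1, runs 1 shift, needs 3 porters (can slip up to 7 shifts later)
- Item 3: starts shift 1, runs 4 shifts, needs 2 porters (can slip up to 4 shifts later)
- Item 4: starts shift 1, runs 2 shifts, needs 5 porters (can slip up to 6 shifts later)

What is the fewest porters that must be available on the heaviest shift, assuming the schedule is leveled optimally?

5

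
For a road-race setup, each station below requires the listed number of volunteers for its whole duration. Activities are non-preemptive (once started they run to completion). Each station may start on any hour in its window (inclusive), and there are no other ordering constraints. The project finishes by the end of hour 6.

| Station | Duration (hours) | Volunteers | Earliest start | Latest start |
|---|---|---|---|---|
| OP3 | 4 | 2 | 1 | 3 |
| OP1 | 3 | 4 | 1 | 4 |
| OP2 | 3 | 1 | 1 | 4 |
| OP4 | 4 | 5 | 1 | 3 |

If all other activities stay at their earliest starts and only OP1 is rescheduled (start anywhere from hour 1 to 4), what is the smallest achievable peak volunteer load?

11

OP1@1: h1:12  h2:12  h3:12  h4:7  h5:0  h6:0 → peak 12
OP1@2: h1:8  h2:12  h3:12  h4:11  h5:0  h6:0 → peak 12
OP1@3: h1:8  h2:8  h3:12  h4:11  h5:4  h6:0 → peak 12
OP1@4: h1:8  h2:8  h3:8  h4:11  h5:4  h6:4 → peak 11
Best is OP1@4, peak 11.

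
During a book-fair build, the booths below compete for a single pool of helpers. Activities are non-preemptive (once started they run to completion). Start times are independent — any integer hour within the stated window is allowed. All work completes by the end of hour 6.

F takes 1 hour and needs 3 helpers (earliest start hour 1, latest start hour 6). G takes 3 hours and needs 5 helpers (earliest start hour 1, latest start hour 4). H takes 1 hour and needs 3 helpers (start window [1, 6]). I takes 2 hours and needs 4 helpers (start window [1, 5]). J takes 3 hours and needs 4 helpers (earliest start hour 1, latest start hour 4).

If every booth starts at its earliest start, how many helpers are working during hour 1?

At early start, hour 1 has: F, G, H, I, J.
Demand: 3 + 5 + 3 + 4 + 4 = 19.

19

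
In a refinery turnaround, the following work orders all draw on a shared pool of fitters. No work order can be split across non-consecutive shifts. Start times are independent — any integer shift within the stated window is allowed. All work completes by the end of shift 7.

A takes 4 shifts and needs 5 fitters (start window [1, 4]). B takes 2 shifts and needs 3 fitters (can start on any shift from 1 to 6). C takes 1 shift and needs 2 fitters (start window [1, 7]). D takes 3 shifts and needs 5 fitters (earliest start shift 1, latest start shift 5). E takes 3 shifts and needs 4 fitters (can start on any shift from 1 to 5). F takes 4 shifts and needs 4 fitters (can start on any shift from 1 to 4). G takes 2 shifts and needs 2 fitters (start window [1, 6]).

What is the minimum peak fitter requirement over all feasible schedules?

12

Early-start (A@1, B@1, C@1, D@1, E@1, F@1, G@1) gives peak 25: s1:25  s2:23  s3:18  s4:9  s5:0  s6:0  s7:0.
Shift C→3, D→5, F→4, G→4.
Schedule A@1, B@1, C@3, D@5, E@1, F@4, G@4: s1:12  s2:12  s3:11  s4:11  s5:11  s6:9  s7:9 — peak 12.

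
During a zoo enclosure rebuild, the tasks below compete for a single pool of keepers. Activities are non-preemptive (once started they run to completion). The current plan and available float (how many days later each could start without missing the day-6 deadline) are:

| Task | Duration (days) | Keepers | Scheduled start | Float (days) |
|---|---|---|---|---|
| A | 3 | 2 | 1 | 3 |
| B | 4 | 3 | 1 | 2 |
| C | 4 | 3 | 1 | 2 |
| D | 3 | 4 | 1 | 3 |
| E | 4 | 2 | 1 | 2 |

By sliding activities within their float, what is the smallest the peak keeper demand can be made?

12

Early-start (A@1, B@1, C@1, D@1, E@1) gives peak 14: d1:14  d2:14  d3:14  d4:8  d5:0  d6:0.
Shift D→4.
Schedule A@1, B@1, C@1, D@4, E@1: d1:10  d2:10  d3:10  d4:12  d5:4  d6:4 — peak 12.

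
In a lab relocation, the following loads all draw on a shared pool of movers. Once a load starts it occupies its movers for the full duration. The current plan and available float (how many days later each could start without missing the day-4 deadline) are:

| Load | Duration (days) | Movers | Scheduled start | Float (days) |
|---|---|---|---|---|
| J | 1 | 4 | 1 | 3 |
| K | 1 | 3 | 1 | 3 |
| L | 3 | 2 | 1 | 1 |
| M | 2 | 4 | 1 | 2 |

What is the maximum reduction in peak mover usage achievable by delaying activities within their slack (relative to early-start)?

Early-start peak: d1:13  d2:6  d3:2  d4:0 ⇒ 13.
Leveled (J@1, K@2, L@1, M@3): d1:6  d2:5  d3:6  d4:4 ⇒ 6.
Reduction 13 − 6 = 7.

7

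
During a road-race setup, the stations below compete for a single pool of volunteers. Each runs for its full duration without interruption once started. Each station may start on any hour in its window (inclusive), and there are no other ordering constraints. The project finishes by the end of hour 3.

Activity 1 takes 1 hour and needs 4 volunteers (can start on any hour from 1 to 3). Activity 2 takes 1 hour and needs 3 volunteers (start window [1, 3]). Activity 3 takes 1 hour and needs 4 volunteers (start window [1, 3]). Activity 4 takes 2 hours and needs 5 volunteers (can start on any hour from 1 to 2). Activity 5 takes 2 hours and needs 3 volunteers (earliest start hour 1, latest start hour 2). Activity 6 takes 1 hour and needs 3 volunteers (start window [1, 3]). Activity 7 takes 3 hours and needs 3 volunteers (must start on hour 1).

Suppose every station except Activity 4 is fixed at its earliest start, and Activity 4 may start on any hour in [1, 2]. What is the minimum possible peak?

20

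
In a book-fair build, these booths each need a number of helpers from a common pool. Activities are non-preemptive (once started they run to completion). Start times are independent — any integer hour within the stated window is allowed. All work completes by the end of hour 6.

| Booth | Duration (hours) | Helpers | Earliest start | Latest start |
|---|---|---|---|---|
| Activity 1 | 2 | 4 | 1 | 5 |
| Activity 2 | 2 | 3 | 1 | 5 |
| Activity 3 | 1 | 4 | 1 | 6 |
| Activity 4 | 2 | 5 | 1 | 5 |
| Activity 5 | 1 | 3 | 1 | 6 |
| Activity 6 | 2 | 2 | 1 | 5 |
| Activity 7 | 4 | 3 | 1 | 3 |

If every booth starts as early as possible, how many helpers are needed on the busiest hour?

Early-start schedule: Activity 1@1, Activity 2@1, Activity 3@1, Activity 4@1, Activity 5@1, Activity 6@1, Activity 7@1.
Load per hour: hour 1: 24, hour 2: 17, hour 3: 3, hour 4: 3, hour 5: 0, hour 6: 0.
Peak is 24.

24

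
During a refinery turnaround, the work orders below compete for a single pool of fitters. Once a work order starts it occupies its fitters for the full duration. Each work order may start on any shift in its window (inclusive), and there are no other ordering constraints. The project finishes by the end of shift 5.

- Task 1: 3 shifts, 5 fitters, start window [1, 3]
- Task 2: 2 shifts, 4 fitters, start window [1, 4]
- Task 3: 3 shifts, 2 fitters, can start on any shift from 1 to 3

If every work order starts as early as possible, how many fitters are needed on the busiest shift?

Early-start schedule: Task 1@1, Task 2@1, Task 3@1.
Load per shift: shift 1: 11, shift 2: 11, shift 3: 7, shift 4: 0, shift 5: 0.
Peak is 11.

11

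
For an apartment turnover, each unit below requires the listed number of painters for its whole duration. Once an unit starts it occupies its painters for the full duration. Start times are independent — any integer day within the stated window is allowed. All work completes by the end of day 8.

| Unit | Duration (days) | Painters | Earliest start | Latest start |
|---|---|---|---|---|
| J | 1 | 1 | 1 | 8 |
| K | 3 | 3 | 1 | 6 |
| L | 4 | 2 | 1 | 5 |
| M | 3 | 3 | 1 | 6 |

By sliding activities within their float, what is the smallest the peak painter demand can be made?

Early-start (J@1, K@1, L@1, M@1) gives peak 9: d1:9  d2:8  d3:8  d4:2  d5:0  d6:0  d7:0  d8:0.
Shift L→2, M→4.
Schedule J@1, K@1, L@2, M@4: d1:4  d2:5  d3:5  d4:5  d5:5  d6:3  d7:0  d8:0 — peak 5.

5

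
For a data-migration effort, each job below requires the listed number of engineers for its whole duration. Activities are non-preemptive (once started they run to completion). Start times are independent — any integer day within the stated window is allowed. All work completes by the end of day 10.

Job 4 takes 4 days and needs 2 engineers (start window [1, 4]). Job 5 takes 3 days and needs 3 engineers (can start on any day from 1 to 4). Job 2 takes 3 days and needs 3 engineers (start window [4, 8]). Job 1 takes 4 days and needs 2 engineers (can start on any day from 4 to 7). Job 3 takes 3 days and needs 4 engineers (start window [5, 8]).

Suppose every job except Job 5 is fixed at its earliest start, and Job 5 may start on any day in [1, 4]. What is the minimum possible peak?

Job 5@1: d1:5  d2:5  d3:5  d4:7  d5:9  d6:9  d7:6  d8:0  d9:0  d10:0 → peak 9
Job 5@2: d1:2  d2:5  d3:5  d4:10  d5:9  d6:9  d7:6  d8:0  d9:0  d10:0 → peak 10
Job 5@3: d1:2  d2:2  d3:5  d4:10  d5:12  d6:9  d7:6  d8:0  d9:0  d10:0 → peak 12
Job 5@4: d1:2  d2:2  d3:2  d4:10  d5:12  d6:12  d7:6  d8:0  d9:0  d10:0 → peak 12
Best is Job 5@1, peak 9.

9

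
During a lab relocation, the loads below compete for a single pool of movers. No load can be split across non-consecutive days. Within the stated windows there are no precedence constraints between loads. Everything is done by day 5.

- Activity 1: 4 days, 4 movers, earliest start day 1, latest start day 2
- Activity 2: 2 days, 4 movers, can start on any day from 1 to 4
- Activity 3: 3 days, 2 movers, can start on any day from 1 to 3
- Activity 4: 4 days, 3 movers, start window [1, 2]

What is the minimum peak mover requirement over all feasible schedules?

11

Early-start (Activity 1@1, Activity 2@1, Activity 3@1, Activity 4@1) gives peak 13: d1:13  d2:13  d3:9  d4:7  d5:0.
Shift Activity 3→3.
Schedule Activity 1@1, Activity 2@1, Activity 3@3, Activity 4@1: d1:11  d2:11  d3:9  d4:9  d5:2 — peak 11.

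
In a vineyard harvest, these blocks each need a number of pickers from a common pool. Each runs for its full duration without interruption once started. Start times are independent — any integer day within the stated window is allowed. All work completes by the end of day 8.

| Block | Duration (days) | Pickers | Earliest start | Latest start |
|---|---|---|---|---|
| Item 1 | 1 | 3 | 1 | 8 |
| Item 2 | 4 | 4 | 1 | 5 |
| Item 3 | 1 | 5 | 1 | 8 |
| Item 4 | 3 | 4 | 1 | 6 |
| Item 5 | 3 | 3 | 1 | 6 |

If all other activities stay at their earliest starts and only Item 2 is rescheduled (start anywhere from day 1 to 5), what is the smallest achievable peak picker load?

15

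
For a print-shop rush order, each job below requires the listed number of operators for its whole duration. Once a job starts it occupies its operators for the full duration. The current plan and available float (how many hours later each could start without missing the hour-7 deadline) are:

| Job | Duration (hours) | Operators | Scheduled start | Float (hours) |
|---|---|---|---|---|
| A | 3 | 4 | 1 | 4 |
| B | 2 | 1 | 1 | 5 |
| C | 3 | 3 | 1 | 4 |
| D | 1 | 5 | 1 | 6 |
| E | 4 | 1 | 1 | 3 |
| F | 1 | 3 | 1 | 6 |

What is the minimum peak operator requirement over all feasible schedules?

6

Early-start (A@1, B@1, C@1, D@1, E@1, F@1) gives peak 17: h1:17  h2:9  h3:8  h4:1  h5:0  h6:0  h7:0.
Shift C→4, D→7, F→5.
Schedule A@1, B@1, C@4, D@7, E@1, F@5: h1:6  h2:6  h3:5  h4:4  h5:6  h6:3  h7:5 — peak 6.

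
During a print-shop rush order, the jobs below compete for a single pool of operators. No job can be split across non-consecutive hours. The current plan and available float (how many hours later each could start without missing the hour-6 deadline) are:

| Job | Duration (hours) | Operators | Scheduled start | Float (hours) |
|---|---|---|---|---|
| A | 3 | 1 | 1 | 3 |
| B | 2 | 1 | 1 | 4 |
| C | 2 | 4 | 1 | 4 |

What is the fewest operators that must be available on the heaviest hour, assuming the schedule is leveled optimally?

Early-start (A@1, B@1, C@1) gives peak 6: h1:6  h2:6  h3:1  h4:0  h5:0  h6:0.
Shift C→4.
Schedule A@1, B@1, C@4: h1:2  h2:2  h3:1  h4:4  h5:4  h6:0 — peak 4.

4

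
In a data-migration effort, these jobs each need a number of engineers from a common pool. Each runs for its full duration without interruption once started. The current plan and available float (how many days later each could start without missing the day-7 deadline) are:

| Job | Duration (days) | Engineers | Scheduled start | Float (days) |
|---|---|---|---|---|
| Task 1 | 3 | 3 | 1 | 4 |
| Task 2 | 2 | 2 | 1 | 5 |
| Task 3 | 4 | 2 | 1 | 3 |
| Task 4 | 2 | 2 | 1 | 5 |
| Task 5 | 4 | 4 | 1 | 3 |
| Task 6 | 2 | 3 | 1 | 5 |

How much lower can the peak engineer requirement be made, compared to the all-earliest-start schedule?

8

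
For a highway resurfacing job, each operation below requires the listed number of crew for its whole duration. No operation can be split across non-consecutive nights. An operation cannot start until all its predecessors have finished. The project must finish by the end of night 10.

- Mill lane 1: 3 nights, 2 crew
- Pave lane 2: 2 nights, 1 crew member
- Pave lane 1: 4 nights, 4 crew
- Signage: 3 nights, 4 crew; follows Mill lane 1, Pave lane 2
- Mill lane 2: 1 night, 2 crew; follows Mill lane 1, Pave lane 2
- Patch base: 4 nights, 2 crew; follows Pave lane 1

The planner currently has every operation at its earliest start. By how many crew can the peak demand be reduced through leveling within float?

Early-start peak: n1:7  n2:7  n3:6  n4:10  n5:6  n6:6  n7:2  n8:2  n9:0  n10:0 ⇒ 10.
Leveled (Mill lane 1@1, Pave lane 2@1, Pave lane 1@3, Signage@7, Mill lane 2@4, Patch base@7): n1:3  n2:3  n3:6  n4:6  n5:4  n6:4  n7:6  n8:6  n9:6  n10:2 ⇒ 6.
Reduction 10 − 6 = 4.

4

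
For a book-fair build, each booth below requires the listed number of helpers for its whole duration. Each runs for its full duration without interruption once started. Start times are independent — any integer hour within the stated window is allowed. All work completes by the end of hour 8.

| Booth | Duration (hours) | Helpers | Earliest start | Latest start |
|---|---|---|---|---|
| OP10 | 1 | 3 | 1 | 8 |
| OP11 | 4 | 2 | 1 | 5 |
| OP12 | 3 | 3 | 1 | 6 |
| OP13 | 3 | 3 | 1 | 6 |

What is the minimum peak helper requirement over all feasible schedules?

5

Early-start (OP10@1, OP11@1, OP12@1, OP13@1) gives peak 11: h1:11  h2:8  h3:8  h4:2  h5:0  h6:0  h7:0  h8:0.
Shift OP12→2, OP13→5.
Schedule OP10@1, OP11@1, OP12@2, OP13@5: h1:5  h2:5  h3:5  h4:5  h5:3  h6:3  h7:3  h8:0 — peak 5.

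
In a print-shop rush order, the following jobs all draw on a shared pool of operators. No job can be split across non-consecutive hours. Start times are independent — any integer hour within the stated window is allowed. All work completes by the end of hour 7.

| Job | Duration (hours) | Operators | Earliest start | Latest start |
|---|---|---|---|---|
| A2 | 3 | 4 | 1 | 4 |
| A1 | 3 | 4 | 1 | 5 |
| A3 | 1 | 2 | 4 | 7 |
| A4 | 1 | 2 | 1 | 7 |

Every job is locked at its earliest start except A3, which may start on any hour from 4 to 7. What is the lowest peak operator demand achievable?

A3@4: h1:10  h2:8  h3:8  h4:2  h5:0  h6:0  h7:0 → peak 10
A3@5: h1:10  h2:8  h3:8  h4:0  h5:2  h6:0  h7:0 → peak 10
A3@6: h1:10  h2:8  h3:8  h4:0  h5:0  h6:2  h7:0 → peak 10
A3@7: h1:10  h2:8  h3:8  h4:0  h5:0  h6:0  h7:2 → peak 10
Best is A3@4, peak 10.

10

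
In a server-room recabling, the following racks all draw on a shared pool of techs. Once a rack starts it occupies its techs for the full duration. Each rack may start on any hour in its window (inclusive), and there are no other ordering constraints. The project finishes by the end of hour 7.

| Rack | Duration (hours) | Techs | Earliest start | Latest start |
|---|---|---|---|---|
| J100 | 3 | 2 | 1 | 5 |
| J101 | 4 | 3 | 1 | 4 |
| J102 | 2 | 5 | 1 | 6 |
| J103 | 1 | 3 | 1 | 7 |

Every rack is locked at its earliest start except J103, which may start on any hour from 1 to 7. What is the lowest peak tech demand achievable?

J103@1: h1:13  h2:10  h3:5  h4:3  h5:0  h6:0  h7:0 → peak 13
J103@2: h1:10  h2:13  h3:5  h4:3  h5:0  h6:0  h7:0 → peak 13
J103@3: h1:10  h2:10  h3:8  h4:3  h5:0  h6:0  h7:0 → peak 10
J103@4: h1:10  h2:10  h3:5  h4:6  h5:0  h6:0  h7:0 → peak 10
J103@5: h1:10  h2:10  h3:5  h4:3  h5:3  h6:0  h7:0 → peak 10
J103@6: h1:10  h2:10  h3:5  h4:3  h5:0  h6:3  h7:0 → peak 10
J103@7: h1:10  h2:10  h3:5  h4:3  h5:0  h6:0  h7:3 → peak 10
Best is J103@3, peak 10.

10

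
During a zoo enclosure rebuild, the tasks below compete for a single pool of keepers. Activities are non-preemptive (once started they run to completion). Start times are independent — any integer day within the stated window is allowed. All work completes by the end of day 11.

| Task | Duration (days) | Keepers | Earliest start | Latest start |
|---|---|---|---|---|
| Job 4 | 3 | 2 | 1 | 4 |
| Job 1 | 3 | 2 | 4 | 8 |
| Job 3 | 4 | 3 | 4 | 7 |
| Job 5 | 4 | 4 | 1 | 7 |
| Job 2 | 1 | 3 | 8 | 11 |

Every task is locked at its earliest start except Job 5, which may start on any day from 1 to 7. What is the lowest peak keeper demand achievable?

Job 5@1: d1:6  d2:6  d3:6  d4:9  d5:5  d6:5  d7:3  d8:3  d9:0  d10:0  d11:0 → peak 9
Job 5@2: d1:2  d2:6  d3:6  d4:9  d5:9  d6:5  d7:3  d8:3  d9:0  d10:0  d11:0 → peak 9
Job 5@3: d1:2  d2:2  d3:6  d4:9  d5:9  d6:9  d7:3  d8:3  d9:0  d10:0  d11:0 → peak 9
Job 5@4: d1:2  d2:2  d3:2  d4:9  d5:9  d6:9  d7:7  d8:3  d9:0  d10:0  d11:0 → peak 9
Job 5@5: d1:2  d2:2  d3:2  d4:5  d5:9  d6:9  d7:7  d8:7  d9:0  d10:0  d11:0 → peak 9
Job 5@6: d1:2  d2:2  d3:2  d4:5  d5:5  d6:9  d7:7  d8:7  d9:4  d10:0  d11:0 → peak 9
Job 5@7: d1:2  d2:2  d3:2  d4:5  d5:5  d6:5  d7:7  d8:7  d9:4  d10:4  d11:0 → peak 7
Best is Job 5@7, peak 7.

7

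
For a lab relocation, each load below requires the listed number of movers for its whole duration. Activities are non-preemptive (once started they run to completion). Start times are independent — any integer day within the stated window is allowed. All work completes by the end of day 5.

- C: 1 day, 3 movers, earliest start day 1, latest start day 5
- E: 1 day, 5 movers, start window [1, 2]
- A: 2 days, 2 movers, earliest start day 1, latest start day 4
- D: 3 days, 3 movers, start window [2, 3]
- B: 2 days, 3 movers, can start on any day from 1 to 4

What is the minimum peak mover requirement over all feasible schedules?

6

Early-start (C@1, E@1, A@1, D@2, B@1) gives peak 13: d1:13  d2:8  d3:3  d4:3  d5:0.
Shift C→2, A→2, D→3, B→4.
Schedule C@2, E@1, A@2, D@3, B@4: d1:5  d2:5  d3:5  d4:6  d5:6 — peak 6.
Total mover-days = 27 over 5 days ⇒ peak ≥ ⌈27/5⌉ = 6, so 6 is optimal.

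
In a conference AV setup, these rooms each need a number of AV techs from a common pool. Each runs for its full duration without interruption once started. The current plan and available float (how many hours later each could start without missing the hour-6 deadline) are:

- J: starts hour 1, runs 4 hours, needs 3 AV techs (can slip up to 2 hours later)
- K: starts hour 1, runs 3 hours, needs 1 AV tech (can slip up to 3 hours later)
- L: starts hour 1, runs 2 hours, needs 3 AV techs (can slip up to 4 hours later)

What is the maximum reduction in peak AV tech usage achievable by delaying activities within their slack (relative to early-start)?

3

Early-start peak: h1:7  h2:7  h3:4  h4:3  h5:0  h6:0 ⇒ 7.
Leveled (J@1, K@1, L@5): h1:4  h2:4  h3:4  h4:3  h5:3  h6:3 ⇒ 4.
Reduction 7 − 4 = 3.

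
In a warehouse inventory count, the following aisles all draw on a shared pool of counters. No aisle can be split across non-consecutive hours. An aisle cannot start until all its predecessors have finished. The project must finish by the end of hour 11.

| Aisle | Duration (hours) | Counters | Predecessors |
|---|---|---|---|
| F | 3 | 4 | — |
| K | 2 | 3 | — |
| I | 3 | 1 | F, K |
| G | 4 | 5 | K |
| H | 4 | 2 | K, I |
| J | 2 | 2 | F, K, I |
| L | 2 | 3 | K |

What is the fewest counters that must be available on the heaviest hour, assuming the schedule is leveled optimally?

Early-start (F@1, K@1, I@4, G@3, H@7, J@7, L@3) gives peak 12: h1:7  h2:7  h3:12  h4:9  h5:6  h6:6  h7:4  h8:4  h9:2  h10:2  h11:0.
Shift G→4, J→8, L→8.
Schedule F@1, K@1, I@4, G@4, H@7, J@8, L@8: h1:7  h2:7  h3:4  h4:6  h5:6  h6:6  h7:7  h8:7  h9:7  h10:2  h11:0 — peak 7.

7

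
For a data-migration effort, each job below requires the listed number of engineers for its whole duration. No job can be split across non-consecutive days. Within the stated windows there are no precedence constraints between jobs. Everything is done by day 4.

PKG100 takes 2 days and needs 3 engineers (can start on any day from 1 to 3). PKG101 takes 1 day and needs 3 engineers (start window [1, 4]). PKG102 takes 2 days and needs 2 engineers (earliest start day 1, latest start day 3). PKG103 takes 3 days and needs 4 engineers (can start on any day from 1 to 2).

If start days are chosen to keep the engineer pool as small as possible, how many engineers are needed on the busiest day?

Early-start (PKG100@1, PKG101@1, PKG102@1, PKG103@1) gives peak 12: d1:12  d2:9  d3:4  d4:0.
Shift PKG102→3, PKG103→2.
Schedule PKG100@1, PKG101@1, PKG102@3, PKG103@2: d1:6  d2:7  d3:6  d4:6 — peak 7.
Total engineer-days = 25 over 4 days ⇒ peak ≥ ⌈25/4⌉ = 7, so 7 is optimal.

7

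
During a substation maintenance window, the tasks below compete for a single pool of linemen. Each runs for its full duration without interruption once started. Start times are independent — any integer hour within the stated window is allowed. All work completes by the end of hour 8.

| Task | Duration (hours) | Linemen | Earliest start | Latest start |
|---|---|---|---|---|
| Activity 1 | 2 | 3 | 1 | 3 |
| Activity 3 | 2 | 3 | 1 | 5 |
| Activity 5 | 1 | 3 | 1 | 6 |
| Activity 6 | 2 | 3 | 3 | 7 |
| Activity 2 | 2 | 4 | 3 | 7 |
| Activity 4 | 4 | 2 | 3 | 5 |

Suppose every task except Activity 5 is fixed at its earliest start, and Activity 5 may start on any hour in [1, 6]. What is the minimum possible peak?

9

Activity 5@1: h1:9  h2:6  h3:9  h4:9  h5:2  h6:2  h7:0  h8:0 → peak 9
Activity 5@2: h1:6  h2:9  h3:9  h4:9  h5:2  h6:2  h7:0  h8:0 → peak 9
Activity 5@3: h1:6  h2:6  h3:12  h4:9  h5:2  h6:2  h7:0  h8:0 → peak 12
Activity 5@4: h1:6  h2:6  h3:9  h4:12  h5:2  h6:2  h7:0  h8:0 → peak 12
Activity 5@5: h1:6  h2:6  h3:9  h4:9  h5:5  h6:2  h7:0  h8:0 → peak 9
Activity 5@6: h1:6  h2:6  h3:9  h4:9  h5:2  h6:5  h7:0  h8:0 → peak 9
Best is Activity 5@1, peak 9.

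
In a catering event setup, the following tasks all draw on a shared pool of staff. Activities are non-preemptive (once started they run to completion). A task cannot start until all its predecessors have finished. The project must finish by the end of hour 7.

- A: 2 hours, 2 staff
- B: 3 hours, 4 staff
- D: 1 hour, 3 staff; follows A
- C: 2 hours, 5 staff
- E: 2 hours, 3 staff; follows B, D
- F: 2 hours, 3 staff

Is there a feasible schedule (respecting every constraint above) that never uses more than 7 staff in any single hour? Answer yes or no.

Schedule A@1, B@1, D@3, C@4, E@6, F@6: h1:6  h2:6  h3:7  h4:5  h5:5  h6:6  h7:6 — peak 7 ≤ 7.

yes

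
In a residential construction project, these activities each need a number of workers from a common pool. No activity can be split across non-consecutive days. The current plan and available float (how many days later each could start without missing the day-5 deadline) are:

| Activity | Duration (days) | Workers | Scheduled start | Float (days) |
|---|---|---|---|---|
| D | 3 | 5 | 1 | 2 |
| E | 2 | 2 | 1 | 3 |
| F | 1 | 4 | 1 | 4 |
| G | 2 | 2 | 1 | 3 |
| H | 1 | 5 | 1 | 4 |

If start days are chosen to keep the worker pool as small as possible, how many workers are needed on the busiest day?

7

Early-start (D@1, E@1, F@1, G@1, H@1) gives peak 18: d1:18  d2:9  d3:5  d4:0  d5:0.
Shift F→4, G→3, H→5.
Schedule D@1, E@1, F@4, G@3, H@5: d1:7  d2:7  d3:7  d4:6  d5:5 — peak 7.
Total worker-days = 32 over 5 days ⇒ peak ≥ ⌈32/5⌉ = 7, so 7 is optimal.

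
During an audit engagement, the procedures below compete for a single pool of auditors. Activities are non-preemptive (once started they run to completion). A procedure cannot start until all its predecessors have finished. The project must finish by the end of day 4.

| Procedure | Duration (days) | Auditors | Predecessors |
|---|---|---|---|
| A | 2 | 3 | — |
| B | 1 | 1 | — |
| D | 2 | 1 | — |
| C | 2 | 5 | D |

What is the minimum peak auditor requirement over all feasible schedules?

5

Schedule A@1, B@1, D@1, C@3: d1:5  d2:4  d3:5  d4:5 — peak 5.
Total auditor-days = 19 over 4 days ⇒ peak ≥ ⌈19/4⌉ = 5, so 5 is optimal.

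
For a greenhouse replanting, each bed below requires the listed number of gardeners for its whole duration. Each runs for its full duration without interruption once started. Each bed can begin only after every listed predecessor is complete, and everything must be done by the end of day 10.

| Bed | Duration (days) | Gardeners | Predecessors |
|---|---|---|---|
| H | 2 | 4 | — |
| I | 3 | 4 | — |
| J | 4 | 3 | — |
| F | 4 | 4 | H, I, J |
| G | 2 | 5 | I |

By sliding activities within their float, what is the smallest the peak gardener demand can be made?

8

Early-start (H@1, I@1, J@1, F@5, G@4) gives peak 11: d1:11  d2:11  d3:7  d4:8  d5:9  d6:4  d7:4  d8:4  d9:0  d10:0.
Shift J→3, F→7.
Schedule H@1, I@1, J@3, F@7, G@4: d1:8  d2:8  d3:7  d4:8  d5:8  d6:3  d7:4  d8:4  d9:4  d10:4 — peak 8.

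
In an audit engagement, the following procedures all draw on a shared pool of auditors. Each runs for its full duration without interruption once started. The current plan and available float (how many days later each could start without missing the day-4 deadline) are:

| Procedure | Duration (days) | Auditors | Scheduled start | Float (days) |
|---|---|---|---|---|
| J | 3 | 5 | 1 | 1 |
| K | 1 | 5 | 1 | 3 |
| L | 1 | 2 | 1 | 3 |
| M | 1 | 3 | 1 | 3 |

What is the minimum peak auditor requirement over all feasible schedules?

Early-start (J@1, K@1, L@1, M@1) gives peak 15: d1:15  d2:5  d3:5  d4:0.
Shift K→4, M→2.
Schedule J@1, K@4, L@1, M@2: d1:7  d2:8  d3:5  d4:5 — peak 8.

8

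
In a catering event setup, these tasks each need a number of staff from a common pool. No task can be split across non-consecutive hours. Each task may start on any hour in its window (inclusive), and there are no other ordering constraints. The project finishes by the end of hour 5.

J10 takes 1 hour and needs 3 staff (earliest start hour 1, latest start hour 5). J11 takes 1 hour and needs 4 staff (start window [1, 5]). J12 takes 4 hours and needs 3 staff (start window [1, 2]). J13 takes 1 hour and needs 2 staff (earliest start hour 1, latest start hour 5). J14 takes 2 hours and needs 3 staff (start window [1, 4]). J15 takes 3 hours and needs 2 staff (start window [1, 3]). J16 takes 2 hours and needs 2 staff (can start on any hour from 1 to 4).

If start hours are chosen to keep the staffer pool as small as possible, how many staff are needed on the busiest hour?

8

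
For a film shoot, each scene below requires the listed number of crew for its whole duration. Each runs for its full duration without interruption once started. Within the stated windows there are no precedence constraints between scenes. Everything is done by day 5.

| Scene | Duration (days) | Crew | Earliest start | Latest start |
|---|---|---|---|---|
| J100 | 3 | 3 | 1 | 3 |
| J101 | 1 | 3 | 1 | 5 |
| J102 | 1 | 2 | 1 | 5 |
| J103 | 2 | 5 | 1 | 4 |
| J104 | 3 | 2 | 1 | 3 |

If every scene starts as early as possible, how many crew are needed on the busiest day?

Early-start schedule: J100@1, J101@1, J102@1, J103@1, J104@1.
Load per day: day 1: 15, day 2: 10, day 3: 5, day 4: 0, day 5: 0.
Peak is 15.

15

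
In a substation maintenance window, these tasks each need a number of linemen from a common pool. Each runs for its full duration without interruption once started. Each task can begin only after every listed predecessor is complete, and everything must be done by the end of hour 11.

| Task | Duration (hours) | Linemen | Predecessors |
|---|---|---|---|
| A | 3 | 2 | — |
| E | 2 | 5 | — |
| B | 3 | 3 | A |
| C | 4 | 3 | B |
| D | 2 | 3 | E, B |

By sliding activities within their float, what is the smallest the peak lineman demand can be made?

Schedule A@1, E@1, B@4, C@7, D@7: h1:7  h2:7  h3:2  h4:3  h5:3  h6:3  h7:6  h8:6  h9:3  h10:3  h11:0 — peak 7.

7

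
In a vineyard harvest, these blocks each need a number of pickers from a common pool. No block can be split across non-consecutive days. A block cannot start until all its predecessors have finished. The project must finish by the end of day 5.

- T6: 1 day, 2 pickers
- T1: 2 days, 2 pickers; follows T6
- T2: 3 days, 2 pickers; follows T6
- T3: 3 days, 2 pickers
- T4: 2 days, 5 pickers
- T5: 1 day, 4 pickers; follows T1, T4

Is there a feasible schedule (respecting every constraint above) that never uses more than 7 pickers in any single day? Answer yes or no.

Schedule T6@1, T1@3, T2@2, T3@3, T4@1, T5@5: d1:7  d2:7  d3:6  d4:6  d5:6 — peak 7 ≤ 7.

yes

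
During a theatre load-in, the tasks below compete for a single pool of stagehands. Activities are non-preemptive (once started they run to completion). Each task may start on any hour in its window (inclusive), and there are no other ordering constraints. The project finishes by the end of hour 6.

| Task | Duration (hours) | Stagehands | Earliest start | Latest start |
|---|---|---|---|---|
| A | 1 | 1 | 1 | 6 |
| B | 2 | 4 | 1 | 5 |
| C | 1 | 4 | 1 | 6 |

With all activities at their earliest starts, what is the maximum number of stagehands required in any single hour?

9

Early-start schedule: A@1, B@1, C@1.
Load per hour: hour 1: 9, hour 2: 4, hour 3: 0, hour 4: 0, hour 5: 0, hour 6: 0.
Peak is 9.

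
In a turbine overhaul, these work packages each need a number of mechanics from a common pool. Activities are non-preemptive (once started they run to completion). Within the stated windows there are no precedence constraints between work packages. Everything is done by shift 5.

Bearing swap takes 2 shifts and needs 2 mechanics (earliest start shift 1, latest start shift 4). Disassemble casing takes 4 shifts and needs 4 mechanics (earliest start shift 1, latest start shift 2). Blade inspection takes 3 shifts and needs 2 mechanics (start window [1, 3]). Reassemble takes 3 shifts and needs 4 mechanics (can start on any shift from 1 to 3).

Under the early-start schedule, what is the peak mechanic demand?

Early-start schedule: Bearing swap@1, Disassemble casing@1, Blade inspection@1, Reassemble@1.
Load per shift: shift 1: 12, shift 2: 12, shift 3: 10, shift 4: 4, shift 5: 0.
Peak is 12.

12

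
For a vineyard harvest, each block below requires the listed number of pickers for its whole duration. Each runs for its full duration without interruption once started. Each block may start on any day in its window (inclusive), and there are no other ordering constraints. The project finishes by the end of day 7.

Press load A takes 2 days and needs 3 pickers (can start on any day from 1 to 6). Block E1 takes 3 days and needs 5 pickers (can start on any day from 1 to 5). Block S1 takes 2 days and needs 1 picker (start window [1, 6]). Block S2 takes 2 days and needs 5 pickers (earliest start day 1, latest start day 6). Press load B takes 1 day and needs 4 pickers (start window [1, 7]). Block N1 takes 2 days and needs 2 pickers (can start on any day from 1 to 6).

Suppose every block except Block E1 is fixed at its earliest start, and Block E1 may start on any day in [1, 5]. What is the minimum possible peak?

15

Block E1@1: d1:20  d2:16  d3:5  d4:0  d5:0  d6:0  d7:0 → peak 20
Block E1@2: d1:15  d2:16  d3:5  d4:5  d5:0  d6:0  d7:0 → peak 16
Block E1@3: d1:15  d2:11  d3:5  d4:5  d5:5  d6:0  d7:0 → peak 15
Block E1@4: d1:15  d2:11  d3:0  d4:5  d5:5  d6:5  d7:0 → peak 15
Block E1@5: d1:15  d2:11  d3:0  d4:0  d5:5  d6:5  d7:5 → peak 15
Best is Block E1@3, peak 15.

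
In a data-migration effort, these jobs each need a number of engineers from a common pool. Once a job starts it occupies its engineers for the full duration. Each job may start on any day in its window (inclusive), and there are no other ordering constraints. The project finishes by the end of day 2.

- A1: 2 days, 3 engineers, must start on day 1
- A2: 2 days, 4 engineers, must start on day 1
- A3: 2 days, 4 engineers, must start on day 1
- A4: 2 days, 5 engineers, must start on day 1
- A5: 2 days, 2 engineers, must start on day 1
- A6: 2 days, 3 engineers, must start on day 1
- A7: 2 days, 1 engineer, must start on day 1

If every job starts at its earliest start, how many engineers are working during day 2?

At early start, day 2 has: A1, A2, A3, A4, A5, A6, A7.
Demand: 3 + 4 + 4 + 5 + 2 + 3 + 1 = 22.

22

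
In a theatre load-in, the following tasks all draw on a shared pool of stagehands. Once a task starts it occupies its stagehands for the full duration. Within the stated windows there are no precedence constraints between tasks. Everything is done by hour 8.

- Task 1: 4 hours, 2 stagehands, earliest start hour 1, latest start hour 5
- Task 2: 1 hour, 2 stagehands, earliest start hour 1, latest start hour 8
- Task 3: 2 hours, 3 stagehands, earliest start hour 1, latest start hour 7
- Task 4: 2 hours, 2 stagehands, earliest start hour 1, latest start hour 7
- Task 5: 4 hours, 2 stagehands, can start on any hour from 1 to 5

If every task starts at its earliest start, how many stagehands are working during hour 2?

At early start, hour 2 has: Task 1, Task 3, Task 4, Task 5.
Demand: 2 + 3 + 2 + 2 = 9.

9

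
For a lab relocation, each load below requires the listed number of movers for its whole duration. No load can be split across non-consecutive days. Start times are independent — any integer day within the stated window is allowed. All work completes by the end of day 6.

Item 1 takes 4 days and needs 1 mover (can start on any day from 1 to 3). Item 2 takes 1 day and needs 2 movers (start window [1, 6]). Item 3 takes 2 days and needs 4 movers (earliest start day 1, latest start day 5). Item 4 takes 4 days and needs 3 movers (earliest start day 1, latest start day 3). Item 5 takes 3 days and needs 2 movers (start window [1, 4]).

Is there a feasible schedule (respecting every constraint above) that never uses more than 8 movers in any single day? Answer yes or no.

yes

Schedule Item 1@1, Item 2@1, Item 3@5, Item 4@1, Item 5@2: d1:6  d2:6  d3:6  d4:6  d5:4  d6:4 — peak 6 ≤ 8.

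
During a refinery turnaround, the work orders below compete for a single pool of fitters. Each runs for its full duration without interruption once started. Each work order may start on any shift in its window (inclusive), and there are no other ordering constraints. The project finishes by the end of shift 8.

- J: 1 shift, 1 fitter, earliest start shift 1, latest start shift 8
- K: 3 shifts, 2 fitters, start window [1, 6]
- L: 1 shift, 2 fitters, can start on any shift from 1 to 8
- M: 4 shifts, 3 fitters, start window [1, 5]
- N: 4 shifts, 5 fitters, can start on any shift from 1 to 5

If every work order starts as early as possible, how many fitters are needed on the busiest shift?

Early-start schedule: J@1, K@1, L@1, M@1, N@1.
Load per shift: shift 1: 13, shift 2: 10, shift 3: 10, shift 4: 8, shift 5: 0, shift 6: 0, shift 7: 0, shift 8: 0.
Peak is 13.

13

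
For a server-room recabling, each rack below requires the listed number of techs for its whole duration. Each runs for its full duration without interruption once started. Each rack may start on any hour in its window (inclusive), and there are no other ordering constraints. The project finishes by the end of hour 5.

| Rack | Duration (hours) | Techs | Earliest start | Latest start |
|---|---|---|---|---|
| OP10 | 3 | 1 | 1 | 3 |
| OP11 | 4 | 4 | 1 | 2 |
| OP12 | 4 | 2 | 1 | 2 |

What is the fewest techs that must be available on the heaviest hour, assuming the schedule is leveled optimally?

7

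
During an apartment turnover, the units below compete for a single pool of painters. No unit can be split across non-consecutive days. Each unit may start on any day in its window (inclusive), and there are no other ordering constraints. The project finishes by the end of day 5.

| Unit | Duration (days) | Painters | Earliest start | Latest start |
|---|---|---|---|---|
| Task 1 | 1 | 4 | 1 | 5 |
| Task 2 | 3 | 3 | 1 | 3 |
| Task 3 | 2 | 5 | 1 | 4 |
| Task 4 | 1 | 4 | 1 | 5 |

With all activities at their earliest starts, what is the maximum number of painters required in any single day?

16

Early-start schedule: Task 1@1, Task 2@1, Task 3@1, Task 4@1.
Load per day: day 1: 16, day 2: 8, day 3: 3, day 4: 0, day 5: 0.
Peak is 16.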